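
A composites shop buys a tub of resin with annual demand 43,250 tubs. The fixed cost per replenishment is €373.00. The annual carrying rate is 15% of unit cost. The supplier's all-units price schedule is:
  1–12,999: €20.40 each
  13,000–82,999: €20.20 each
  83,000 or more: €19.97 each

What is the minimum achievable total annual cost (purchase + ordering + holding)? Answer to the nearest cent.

TC* ≈ €892,236.27

Holding cost per unit per year at price C is H = 0.15·C.
For each price level, check whether its EOQ is feasible; otherwise the best quantity at that price is the breakpoint.
EOQ at €20.40 = 3247.1 (feasible in tier 1): TC = 43,250×€20.40 + (43,250/3247.1)×373 + (3247.1/2)×0.15×€20.40 = €892,236.27.
EOQ at €20.20 = 3263.2 < 13000, so use break Q=13000: TC = 43,250×€20.20 + (43,250/13000.0)×373 + (13000.0/2)×0.15×€20.20 = €894,585.94.
EOQ at €19.97 = 3281.9 < 83000, so use break Q=83000: TC = 43,250×€19.97 + (43,250/83000.0)×373 + (83000.0/2)×0.15×€19.97 = €988,210.11.
Lowest total cost among the candidates is at Q = 3247.1.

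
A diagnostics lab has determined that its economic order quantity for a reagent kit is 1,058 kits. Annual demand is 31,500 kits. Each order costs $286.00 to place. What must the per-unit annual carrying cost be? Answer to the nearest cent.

The basic EOQ model gives Q* = √(2DS/H); rearrange for the unknown.
From Q* = √(2DS/H): H = 2DS / Q*² = 2 × 31,500 × 286 / 1,058² = 16.0966.

H ≈ $16.10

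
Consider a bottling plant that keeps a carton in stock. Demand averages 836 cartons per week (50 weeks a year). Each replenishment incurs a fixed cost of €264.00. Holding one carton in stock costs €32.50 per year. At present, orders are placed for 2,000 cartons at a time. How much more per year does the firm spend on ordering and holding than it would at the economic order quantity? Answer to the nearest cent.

Annual demand D = 836 × 50 = 41,800.
EOQ = √(2DS/H) = √(2 × 41,800 × 264 / 32.5) ≈ 824.07.
Cost at Q* = (D/Q*)S + (Q*/2)H = √(2DSH) ≈ €26,782.23.
Cost at Q = 2,000: (41,800/2,000)×264 + (2,000/2)×32.5 = €5,517.60 + €32,500.00 = €38,017.60.
Excess = €38,017.60 − €26,782.23 = €11,235.37.

Extra cost ≈ €11,235.37 per year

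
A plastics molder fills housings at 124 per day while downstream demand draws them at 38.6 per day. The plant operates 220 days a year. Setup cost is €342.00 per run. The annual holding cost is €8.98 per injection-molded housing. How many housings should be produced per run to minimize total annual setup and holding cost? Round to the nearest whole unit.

Q* ≈ 969 housings

Annual demand D = 38.6 × 220 = 8,492.
Production build-up factor (1 − d/p) = 1 − 38.6/124 = 0.6887.
Q* = √(2DS / (H(1 − d/p))) = √(2 × 8,492 × 342 / (8.98 × 0.6887)).
= √(5,808,528 / 6.1846) ≈ 969.118.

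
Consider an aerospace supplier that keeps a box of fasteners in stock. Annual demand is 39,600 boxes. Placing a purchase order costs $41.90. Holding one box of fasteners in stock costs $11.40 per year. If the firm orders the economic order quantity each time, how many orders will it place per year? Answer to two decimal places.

Q* = √(2DS/H) = √(2 × 39,600 × 41.9 / 11.4) ≈ 539.53.
Orders per year = D / Q* = 39,600 / 539.53 ≈ 73.397.

N ≈ 73.40 orders per year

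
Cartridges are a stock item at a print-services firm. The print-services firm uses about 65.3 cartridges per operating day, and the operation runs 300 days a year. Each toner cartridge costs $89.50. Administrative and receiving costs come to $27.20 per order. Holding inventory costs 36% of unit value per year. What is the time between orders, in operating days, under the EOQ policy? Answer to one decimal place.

T ≈ 2.8 days

Annual demand D = 65.3 × 300 = 19,590.
Holding cost H = 0.36 × $89.50 = $32.2200 per unit per year.
Q* = √(2DS/H) = √(2 × 19,590 × 27.2 / 32.22) ≈ 181.87.
Cycle time = Q*/D × 300 = 181.87 / 19,590 × 300 ≈ 2.785 days.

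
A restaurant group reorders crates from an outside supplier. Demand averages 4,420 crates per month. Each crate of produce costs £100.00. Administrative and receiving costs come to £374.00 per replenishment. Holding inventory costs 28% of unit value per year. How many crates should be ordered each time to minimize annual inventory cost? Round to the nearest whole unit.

Q* ≈ 1,190 crates

Annual demand D = 4,420 × 12 = 53,040.
Holding cost H = 0.28 × £100.00 = £28.0000 per unit per year.
EOQ = √(2DS / H) = √(2 × 53,040 × 374 / 28).
= √(39,673,920 / 28) = √1,416,925.7143 ≈ 1190.347.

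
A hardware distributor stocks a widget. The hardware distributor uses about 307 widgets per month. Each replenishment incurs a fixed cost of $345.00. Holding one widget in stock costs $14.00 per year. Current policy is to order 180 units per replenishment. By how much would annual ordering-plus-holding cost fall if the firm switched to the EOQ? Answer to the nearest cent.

Extra cost ≈ $2,355.48 per year

Annual demand D = 307 × 12 = 3,684.
EOQ = √(2DS/H) = √(2 × 3,684 × 345 / 14) ≈ 426.11.
Cost at Q* = (D/Q*)S + (Q*/2)H = √(2DSH) ≈ $5,965.52.
Cost at Q = 180: (3,684/180)×345 + (180/2)×14 = $7,061.00 + $1,260.00 = $8,321.00.
Excess = $8,321.00 − $5,965.52 = $2,355.48.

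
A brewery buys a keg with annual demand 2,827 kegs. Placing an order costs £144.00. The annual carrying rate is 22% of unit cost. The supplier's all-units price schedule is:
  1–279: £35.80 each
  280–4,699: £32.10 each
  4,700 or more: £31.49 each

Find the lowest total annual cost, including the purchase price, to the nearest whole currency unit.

TC* ≈ £93,145

Holding cost per unit per year at price C is H = 0.22·C.
Candidates are each tier's EOQ (if it falls in that tier) and each price-break quantity.
Tier 1 (£35.80): EOQ = 321.5 exceeds tier's upper bound 279, so this tier is dominated.
EOQ at £32.10 = 339.5 (feasible in tier 2): TC = 2,827×£32.10 + (2,827/339.5)×144 + (339.5/2)×0.22×£32.10 = £93,144.56.
EOQ at £31.49 = 342.8 < 4700, so use break Q=4700: TC = 2,827×£31.49 + (2,827/4700.0)×144 + (4700.0/2)×0.22×£31.49 = £105,389.17.
Lowest total cost among the candidates is at Q = 339.5.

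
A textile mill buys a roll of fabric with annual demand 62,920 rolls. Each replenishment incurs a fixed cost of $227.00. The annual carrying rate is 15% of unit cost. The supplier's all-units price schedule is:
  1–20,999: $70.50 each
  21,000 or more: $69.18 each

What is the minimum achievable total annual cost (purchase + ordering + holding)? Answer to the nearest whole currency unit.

Holding cost per unit per year at price C is H = 0.15·C.
Candidates are each tier's EOQ (if it falls in that tier) and each price-break quantity.
EOQ at $70.50 = 1643.5 (feasible in tier 1): TC = 62,920×$70.50 + (62,920/1643.5)×227 + (1643.5/2)×0.15×$70.50 = $4,453,240.51.
EOQ at $69.18 = 1659.2 < 21000, so use break Q=21000: TC = 62,920×$69.18 + (62,920/21000.0)×227 + (21000.0/2)×0.15×$69.18 = $4,462,444.24.
Lowest total cost among the candidates is at Q = 1643.5.

TC* ≈ $4,453,241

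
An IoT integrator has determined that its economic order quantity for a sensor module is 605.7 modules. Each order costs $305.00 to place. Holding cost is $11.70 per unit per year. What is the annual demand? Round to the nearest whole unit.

The basic EOQ model gives Q* = √(2DS/H); rearrange for the unknown.
From Q* = √(2DS/H): D = Q*²H / (2S) = 605.7² × 11.7 / (2 × 305) = 7036.735.

D ≈ 7,037 modules per year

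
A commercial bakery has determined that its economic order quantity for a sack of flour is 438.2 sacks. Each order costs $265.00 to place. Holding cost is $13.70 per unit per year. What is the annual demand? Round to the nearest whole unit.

D ≈ 4,964 sacks per year

The basic EOQ model gives Q* = √(2DS/H); rearrange for the unknown.
From Q* = √(2DS/H): D = Q*²H / (2S) = 438.2² × 13.7 / (2 × 265) = 4963.516.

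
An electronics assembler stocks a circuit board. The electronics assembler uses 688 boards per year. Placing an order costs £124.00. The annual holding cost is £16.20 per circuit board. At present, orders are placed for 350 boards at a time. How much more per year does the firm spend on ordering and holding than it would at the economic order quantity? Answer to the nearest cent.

EOQ = √(2DS/H) = √(2 × 688 × 124 / 16.2) ≈ 102.63.
Cost at Q* = (D/Q*)S + (Q*/2)H = √(2DSH) ≈ £1,662.56.
Cost at Q = 350: (688/350)×124 + (350/2)×16.2 = £243.75 + £2,835.00 = £3,078.75.
Excess = £3,078.75 − £1,662.56 = £1,416.19.

Extra cost ≈ £1,416.19 per year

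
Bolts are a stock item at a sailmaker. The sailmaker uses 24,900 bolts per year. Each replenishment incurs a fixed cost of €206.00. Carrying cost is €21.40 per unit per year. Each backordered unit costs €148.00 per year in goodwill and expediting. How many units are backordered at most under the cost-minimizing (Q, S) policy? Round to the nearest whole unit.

S* ≈ 94 bolts

With planned backorders, Q* = √(2DS/H) · √((H+B)/B).
√(2DS/H) = √(2 × 24,900 × 206 / 21.4) = 692.375.
√((H+B)/B) = √((21.4+148)/148) = 1.0699.
Q* ≈ 740.742.
S* = Q* · H/(H+B) = 740.742 × 21.4/169.4 ≈ 93.577.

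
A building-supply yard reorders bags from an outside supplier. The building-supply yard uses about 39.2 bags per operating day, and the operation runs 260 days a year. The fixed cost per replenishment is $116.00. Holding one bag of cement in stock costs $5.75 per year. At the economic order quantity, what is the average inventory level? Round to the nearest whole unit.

Average inventory ≈ 321 bags

Annual demand D = 39.2 × 260 = 10,192.
The optimal lot size = √(2DS/H) = √(2 × 10,192 × 116 / 5.75) ≈ 641.27.
Average inventory = Q*/2 ≈ 641.27 / 2 = 320.634.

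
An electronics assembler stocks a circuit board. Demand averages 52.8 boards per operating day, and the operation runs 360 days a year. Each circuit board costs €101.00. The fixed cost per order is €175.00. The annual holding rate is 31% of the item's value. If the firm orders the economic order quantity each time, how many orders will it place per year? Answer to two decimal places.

N ≈ 41.24 orders per year

Annual demand D = 52.8 × 360 = 19,008.
Holding cost H = 0.31 × €101.00 = €31.3100 per unit per year.
The optimal lot size = √(2DS/H) = √(2 × 19,008 × 175 / 31.31) ≈ 460.96.
Orders per year = D / Q* = 19,008 / 460.96 ≈ 41.236.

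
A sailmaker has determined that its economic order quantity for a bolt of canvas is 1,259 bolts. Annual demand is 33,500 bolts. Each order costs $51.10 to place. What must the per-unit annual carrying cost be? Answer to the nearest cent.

The basic EOQ model gives Q* = √(2DS/H); rearrange for the unknown.
From Q* = √(2DS/H): H = 2DS / Q*² = 2 × 33,500 × 51.1 / 1,259² = 2.1600.

H ≈ $2.16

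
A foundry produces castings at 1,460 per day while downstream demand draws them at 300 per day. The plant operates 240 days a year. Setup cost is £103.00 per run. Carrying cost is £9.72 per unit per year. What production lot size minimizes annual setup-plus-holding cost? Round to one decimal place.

Q* ≈ 1,385.8 castings

Annual demand D = 300 × 240 = 72,000.
Production build-up factor (1 − d/p) = 1 − 300/1,460 = 0.7945.
Q* = √(2DS / (H(1 − d/p))) = √(2 × 72,000 × 103 / (9.72 × 0.7945)).
= √(14,832,000 / 7.7227) ≈ 1385.843.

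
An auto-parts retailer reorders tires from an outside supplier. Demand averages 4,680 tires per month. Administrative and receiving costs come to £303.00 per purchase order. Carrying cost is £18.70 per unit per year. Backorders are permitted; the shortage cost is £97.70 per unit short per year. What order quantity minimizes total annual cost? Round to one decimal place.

Annual demand D = 4,680 × 12 = 56,160.
With planned backorders, Q* = √(2DS/H) · √((H+B)/B).
√(2DS/H) = √(2 × 56,160 × 303 / 18.7) = 1349.053.
√((H+B)/B) = √((18.7+97.7)/97.7) = 1.0915.
Q* ≈ 1472.510.

Q* ≈ 1,472.5 tires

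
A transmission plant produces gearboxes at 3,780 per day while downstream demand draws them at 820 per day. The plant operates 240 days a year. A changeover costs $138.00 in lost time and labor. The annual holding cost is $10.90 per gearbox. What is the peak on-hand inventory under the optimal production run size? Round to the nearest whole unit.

Annual demand D = 820 × 240 = 196,800.
Production build-up factor (1 − d/p) = 1 − 820/3,780 = 0.7831.
Q* = √(2DS / (H(1 − d/p))) = √(2 × 196,800 × 138 / (10.9 × 0.7831)).
= √(54,316,800 / 8.5354) ≈ 2522.632.
Maximum inventory = Q*(1 − d/p) = 2522.632 × 0.7831 ≈ 1975.394.

I_max ≈ 1,975 gearboxes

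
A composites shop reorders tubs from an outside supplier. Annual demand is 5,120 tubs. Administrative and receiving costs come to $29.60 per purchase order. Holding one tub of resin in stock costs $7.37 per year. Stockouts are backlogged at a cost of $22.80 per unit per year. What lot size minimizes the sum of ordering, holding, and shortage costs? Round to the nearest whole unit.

Q* ≈ 233 tubs

With planned backorders, Q* = √(2DS/H) · √((H+B)/B).
√(2DS/H) = √(2 × 5,120 × 29.6 / 7.37) = 202.797.
√((H+B)/B) = √((7.37+22.8)/22.8) = 1.1503.
Q* ≈ 233.283.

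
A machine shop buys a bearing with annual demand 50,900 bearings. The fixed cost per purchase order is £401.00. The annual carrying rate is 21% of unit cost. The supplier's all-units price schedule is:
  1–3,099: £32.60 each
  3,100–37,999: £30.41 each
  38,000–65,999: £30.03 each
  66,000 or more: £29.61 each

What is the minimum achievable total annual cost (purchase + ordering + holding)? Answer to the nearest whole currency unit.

Holding cost per unit per year at price C is H = 0.21·C.
For each price level, check whether its EOQ is feasible; otherwise the best quantity at that price is the breakpoint.
EOQ at £32.60 = 2441.9 (feasible in tier 1): TC = 50,900×£32.60 + (50,900/2441.9)×401 + (2441.9/2)×0.21×£32.60 = £1,676,057.24.
EOQ at £30.41 = 2528.3 < 3100, so use break Q=3100: TC = 50,900×£30.41 + (50,900/3100.0)×401 + (3100.0/2)×0.21×£30.41 = £1,564,351.62.
EOQ at £30.03 = 2544.2 < 38000, so use break Q=38000: TC = 50,900×£30.03 + (50,900/38000.0)×401 + (38000.0/2)×0.21×£30.03 = £1,648,883.83.
EOQ at £29.61 = 2562.2 < 66000, so use break Q=66000: TC = 50,900×£29.61 + (50,900/66000.0)×401 + (66000.0/2)×0.21×£29.61 = £1,712,655.56.
Lowest total cost among the candidates is at Q = 3100.0.

TC* ≈ £1,564,352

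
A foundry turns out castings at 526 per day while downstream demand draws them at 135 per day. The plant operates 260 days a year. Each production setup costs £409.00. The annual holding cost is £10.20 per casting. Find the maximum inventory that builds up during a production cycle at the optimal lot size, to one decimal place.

I_max ≈ 1,446.5 castings

Annual demand D = 135 × 260 = 35,100.
Production build-up factor (1 − d/p) = 1 − 135/526 = 0.7433.
Q* = √(2DS / (H(1 − d/p))) = √(2 × 35,100 × 409 / (10.2 × 0.7433)).
= √(28,711,800 / 7.5821) ≈ 1945.963.
Maximum inventory = Q*(1 − d/p) = 1945.963 × 0.7433 ≈ 1446.524.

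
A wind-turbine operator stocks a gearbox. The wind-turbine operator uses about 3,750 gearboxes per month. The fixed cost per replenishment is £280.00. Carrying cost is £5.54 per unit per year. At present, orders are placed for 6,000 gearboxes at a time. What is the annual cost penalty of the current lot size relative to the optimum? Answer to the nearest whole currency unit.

Annual demand D = 3,750 × 12 = 45,000.
EOQ = √(2DS/H) = √(2 × 45,000 × 280 / 5.54) ≈ 2132.78.
Cost at Q* = (D/Q*)S + (Q*/2)H = √(2DSH) ≈ £11,815.58.
Cost at Q = 6,000: (45,000/6,000)×280 + (6,000/2)×5.54 = £2,100.00 + £16,620.00 = £18,720.00.
Excess = £18,720.00 − £11,815.58 = £6,904.42.

Extra cost ≈ £6,904 per year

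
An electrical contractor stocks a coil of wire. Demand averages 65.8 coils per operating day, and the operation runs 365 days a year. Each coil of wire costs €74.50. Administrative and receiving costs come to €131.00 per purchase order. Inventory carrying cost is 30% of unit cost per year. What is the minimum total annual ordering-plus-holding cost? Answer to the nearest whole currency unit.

Annual demand D = 65.8 × 365 = 24,017.
Holding cost H = 0.30 × €74.50 = €22.3500 per unit per year.
The optimal lot size = √(2DS/H) = √(2 × 24,017 × 131 / 22.35) ≈ 530.60.
At the optimum the two cost components are equal, so total cost = 2·(Q*/2)H = Q*·H.
Minimum total = √(2DSH) = √(2 × 24,017 × 131 × 22.35) ≈ 11859.020.

TC* ≈ €11,859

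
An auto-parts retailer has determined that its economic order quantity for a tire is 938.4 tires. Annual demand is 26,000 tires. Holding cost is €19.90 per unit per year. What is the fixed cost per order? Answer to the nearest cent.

Invert the EOQ relation Q*² = 2DS/H.
From Q* = √(2DS/H): S = Q*²H / (2D) = 938.4² × 19.9 / (2 × 26,000) = 336.9968.

S ≈ €337.00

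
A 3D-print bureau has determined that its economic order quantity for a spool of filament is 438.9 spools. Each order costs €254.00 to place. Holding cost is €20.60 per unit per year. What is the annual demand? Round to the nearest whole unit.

D ≈ 7,812 spools per year

Invert the EOQ relation Q*² = 2DS/H.
From Q* = √(2DS/H): D = Q*²H / (2S) = 438.9² × 20.6 / (2 × 254) = 7811.504.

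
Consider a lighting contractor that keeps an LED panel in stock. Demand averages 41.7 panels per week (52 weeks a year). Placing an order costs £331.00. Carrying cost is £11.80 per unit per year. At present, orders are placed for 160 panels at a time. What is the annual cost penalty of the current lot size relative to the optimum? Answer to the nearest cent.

Annual demand D = 41.7 × 52 = 2,168.4.
EOQ = √(2DS/H) = √(2 × 2,168.4 × 331 / 11.8) ≈ 348.78.
Cost at Q* = (D/Q*)S + (Q*/2)H = √(2DSH) ≈ £4,115.66.
Cost at Q = 160: (2,168.4/160)×331 + (160/2)×11.8 = £4,485.88 + £944.00 = £5,429.88.
Excess = £5,429.88 − £4,115.66 = £1,314.22.

Extra cost ≈ £1,314.22 per year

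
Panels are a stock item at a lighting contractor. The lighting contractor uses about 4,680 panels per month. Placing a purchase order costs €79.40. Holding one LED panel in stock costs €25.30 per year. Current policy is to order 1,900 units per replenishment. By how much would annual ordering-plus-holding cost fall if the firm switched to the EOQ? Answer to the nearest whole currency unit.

Extra cost ≈ €11,361 per year

Annual demand D = 4,680 × 12 = 56,160.
EOQ = √(2DS/H) = √(2 × 56,160 × 79.4 / 25.3) ≈ 593.72.
Cost at Q* = (D/Q*)S + (Q*/2)H = √(2DSH) ≈ €15,021.01.
Cost at Q = 1,900: (56,160/1,900)×79.4 + (1,900/2)×25.3 = €2,346.90 + €24,035.00 = €26,381.90.
Excess = €26,381.90 − €15,021.01 = €11,360.89.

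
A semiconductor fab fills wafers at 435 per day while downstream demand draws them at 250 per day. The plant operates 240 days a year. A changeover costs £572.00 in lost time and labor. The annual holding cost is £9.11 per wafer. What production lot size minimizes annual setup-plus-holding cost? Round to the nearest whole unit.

Annual demand D = 250 × 240 = 60,000.
Production build-up factor (1 − d/p) = 1 − 250/435 = 0.4253.
Q* = √(2DS / (H(1 − d/p))) = √(2 × 60,000 × 572 / (9.11 × 0.4253)).
= √(68,640,000 / 3.8744) ≈ 4209.090.

Q* ≈ 4,209 wafers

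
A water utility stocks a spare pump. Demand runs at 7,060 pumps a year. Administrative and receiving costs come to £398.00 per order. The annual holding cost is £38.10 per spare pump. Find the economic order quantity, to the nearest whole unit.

EOQ = √(2DS / H) = √(2 × 7,060 × 398 / 38.1).
= √(5,619,760 / 38.1) = √147,500.2625 ≈ 384.058.

Q* ≈ 384 pumps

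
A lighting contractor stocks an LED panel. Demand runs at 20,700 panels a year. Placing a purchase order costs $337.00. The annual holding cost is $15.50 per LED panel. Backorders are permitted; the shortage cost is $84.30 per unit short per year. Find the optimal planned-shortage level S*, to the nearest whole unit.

With planned backorders, Q* = √(2DS/H) · √((H+B)/B).
√(2DS/H) = √(2 × 20,700 × 337 / 15.5) = 948.745.
√((H+B)/B) = √((15.5+84.3)/84.3) = 1.0881.
Q* ≈ 1032.288.
S* = Q* · H/(H+B) = 1032.288 × 15.5/99.8 ≈ 160.325.

S* ≈ 160 panels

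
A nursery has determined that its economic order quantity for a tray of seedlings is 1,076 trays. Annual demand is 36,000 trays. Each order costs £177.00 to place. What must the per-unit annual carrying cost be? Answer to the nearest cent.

Squaring Q* = √(2DS/H) gives Q*² = 2DS/H.
From Q* = √(2DS/H): H = 2DS / Q*² = 2 × 36,000 × 177 / 1,076² = 11.0073.

H ≈ £11.01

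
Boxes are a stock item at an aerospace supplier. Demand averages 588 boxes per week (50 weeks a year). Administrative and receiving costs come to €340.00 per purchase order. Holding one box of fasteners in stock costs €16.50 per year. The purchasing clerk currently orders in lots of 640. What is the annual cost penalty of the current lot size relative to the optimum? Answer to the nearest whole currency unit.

Annual demand D = 588 × 50 = 29,400.
EOQ = √(2DS/H) = √(2 × 29,400 × 340 / 16.5) ≈ 1100.74.
Cost at Q* = (D/Q*)S + (Q*/2)H = √(2DSH) ≈ €18,162.27.
Cost at Q = 640: (29,400/640)×340 + (640/2)×16.5 = €15,618.75 + €5,280.00 = €20,898.75.
Excess = €20,898.75 − €18,162.27 = €2,736.48.

Extra cost ≈ €2,736 per year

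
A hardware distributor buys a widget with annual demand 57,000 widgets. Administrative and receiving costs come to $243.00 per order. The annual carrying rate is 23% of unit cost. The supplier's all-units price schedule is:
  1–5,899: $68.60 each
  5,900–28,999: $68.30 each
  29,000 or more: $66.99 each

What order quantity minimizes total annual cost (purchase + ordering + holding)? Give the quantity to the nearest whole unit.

Holding cost per unit per year at price C is H = 0.23·C.
Evaluate total cost at each tier's feasible EOQ or, if the EOQ is below the tier, at the tier's minimum quantity.
EOQ at $68.60 = 1325.0 (feasible in tier 1): TC = 57,000×$68.60 + (57,000/1325.0)×243 + (1325.0/2)×0.23×$68.60 = $3,931,106.51.
EOQ at $68.30 = 1327.9 < 5900, so use break Q=5900: TC = 57,000×$68.30 + (57,000/5900.0)×243 + (5900.0/2)×0.23×$68.30 = $3,941,789.18.
EOQ at $66.99 = 1340.9 < 29000, so use break Q=29000: TC = 57,000×$66.99 + (57,000/29000.0)×243 + (29000.0/2)×0.23×$66.99 = $4,042,319.27.
Lowest total cost is $3,931,106.51 at Q = 1325.0.

Q* ≈ 1,325 widgets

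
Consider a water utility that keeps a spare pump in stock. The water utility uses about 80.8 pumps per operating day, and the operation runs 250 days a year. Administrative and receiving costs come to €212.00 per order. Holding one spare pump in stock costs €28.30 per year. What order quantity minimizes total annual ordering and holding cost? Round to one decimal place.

Q* ≈ 550.1 pumps

Annual demand D = 80.8 × 250 = 20,200.
EOQ = √(2DS / H) = √(2 × 20,200 × 212 / 28.3).
= √(8,564,800 / 28.3) = √302,643.1095 ≈ 550.130.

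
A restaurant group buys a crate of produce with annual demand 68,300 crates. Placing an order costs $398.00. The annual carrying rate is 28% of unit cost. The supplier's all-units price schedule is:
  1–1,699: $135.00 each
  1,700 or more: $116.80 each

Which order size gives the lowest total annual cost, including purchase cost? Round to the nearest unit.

Q* ≈ 1,700 crates

Holding cost per unit per year at price C is H = 0.28·C.
Candidates are each tier's EOQ (if it falls in that tier) and each price-break quantity.
EOQ at $135.00 = 1199.3 (feasible in tier 1): TC = 68,300×$135.00 + (68,300/1199.3)×398 + (1199.3/2)×0.28×$135.00 = $9,265,832.83.
EOQ at $116.80 = 1289.3 < 1700, so use break Q=1700: TC = 68,300×$116.80 + (68,300/1700.0)×398 + (1700.0/2)×0.28×$116.80 = $8,021,228.64.
Lowest total cost is $8,021,228.64 at Q = 1700.0.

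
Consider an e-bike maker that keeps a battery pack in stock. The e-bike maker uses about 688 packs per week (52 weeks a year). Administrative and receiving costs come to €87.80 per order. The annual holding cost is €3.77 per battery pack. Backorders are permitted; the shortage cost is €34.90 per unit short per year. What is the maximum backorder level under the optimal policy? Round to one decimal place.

S* ≈ 132.5 packs

Annual demand D = 688 × 52 = 35,776.
With planned backorders, Q* = √(2DS/H) · √((H+B)/B).
√(2DS/H) = √(2 × 35,776 × 87.8 / 3.77) = 1290.885.
√((H+B)/B) = √((3.77+34.9)/34.9) = 1.0526.
Q* ≈ 1358.820.
S* = Q* · H/(H+B) = 1358.820 × 3.77/38.67 ≈ 132.474.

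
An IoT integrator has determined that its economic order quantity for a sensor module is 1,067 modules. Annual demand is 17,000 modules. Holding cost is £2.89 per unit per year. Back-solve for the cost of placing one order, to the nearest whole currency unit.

S ≈ £97

Squaring Q* = √(2DS/H) gives Q*² = 2DS/H.
From Q* = √(2DS/H): S = Q*²H / (2D) = 1,067² × 2.89 / (2 × 17,000) = 96.7716.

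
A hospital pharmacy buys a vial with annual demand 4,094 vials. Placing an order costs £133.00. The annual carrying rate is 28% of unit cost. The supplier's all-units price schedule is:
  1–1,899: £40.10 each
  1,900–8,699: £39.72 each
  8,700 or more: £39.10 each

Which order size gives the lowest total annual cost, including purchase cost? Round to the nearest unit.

Q* ≈ 311 vials

Holding cost per unit per year at price C is H = 0.28·C.
Evaluate total cost at each tier's feasible EOQ or, if the EOQ is below the tier, at the tier's minimum quantity.
EOQ at £40.10 = 311.4 (feasible in tier 1): TC = 4,094×£40.10 + (4,094/311.4)×133 + (311.4/2)×0.28×£40.10 = £167,666.16.
EOQ at £39.72 = 312.9 < 1900, so use break Q=1900: TC = 4,094×£39.72 + (4,094/1900.0)×133 + (1900.0/2)×0.28×£39.72 = £173,465.78.
EOQ at £39.10 = 315.4 < 8700, so use break Q=8700: TC = 4,094×£39.10 + (4,094/8700.0)×133 + (8700.0/2)×0.28×£39.10 = £207,761.79.
Lowest total cost is £167,666.16 at Q = 311.4.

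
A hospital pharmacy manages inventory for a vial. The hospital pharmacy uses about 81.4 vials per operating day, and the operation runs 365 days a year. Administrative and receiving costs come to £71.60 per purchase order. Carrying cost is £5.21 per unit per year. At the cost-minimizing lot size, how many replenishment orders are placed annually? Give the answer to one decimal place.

Annual demand D = 81.4 × 365 = 29,711.
The optimal lot size = √(2DS/H) = √(2 × 29,711 × 71.6 / 5.21) ≈ 903.67.
Orders per year = D / Q* = 29,711 / 903.67 ≈ 32.878.

N ≈ 32.9 orders per year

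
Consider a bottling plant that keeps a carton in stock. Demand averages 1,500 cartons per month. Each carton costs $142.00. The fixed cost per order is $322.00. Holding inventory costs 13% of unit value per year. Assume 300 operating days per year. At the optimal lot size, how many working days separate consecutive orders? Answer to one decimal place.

Annual demand D = 1,500 × 12 = 18,000.
Holding cost H = 0.13 × $142.00 = $18.4600 per unit per year.
Q* = √(2DS/H) = √(2 × 18,000 × 322 / 18.46) ≈ 792.43.
Cycle time = Q*/D × 300 = 792.43 / 18,000 × 300 ≈ 13.207 days.

T ≈ 13.2 days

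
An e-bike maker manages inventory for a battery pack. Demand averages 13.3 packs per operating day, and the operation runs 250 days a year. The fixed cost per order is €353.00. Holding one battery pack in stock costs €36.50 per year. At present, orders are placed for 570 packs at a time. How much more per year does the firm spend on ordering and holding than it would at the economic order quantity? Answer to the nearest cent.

Extra cost ≈ €3,205.21 per year

Annual demand D = 13.3 × 250 = 3,325.
EOQ = √(2DS/H) = √(2 × 3,325 × 353 / 36.5) ≈ 253.60.
Cost at Q* = (D/Q*)S + (Q*/2)H = √(2DSH) ≈ €9,256.45.
Cost at Q = 570: (3,325/570)×353 + (570/2)×36.5 = €2,059.17 + €10,402.50 = €12,461.67.
Excess = €12,461.67 − €9,256.45 = €3,205.21.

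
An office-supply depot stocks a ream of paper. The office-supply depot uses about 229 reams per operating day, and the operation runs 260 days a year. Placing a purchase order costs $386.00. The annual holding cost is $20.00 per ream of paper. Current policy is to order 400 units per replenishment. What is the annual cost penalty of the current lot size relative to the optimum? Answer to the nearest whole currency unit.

Extra cost ≈ $31,136 per year

Annual demand D = 229 × 260 = 59,540.
EOQ = √(2DS/H) = √(2 × 59,540 × 386 / 20) ≈ 1516.00.
Cost at Q* = (D/Q*)S + (Q*/2)H = √(2DSH) ≈ $30,319.92.
Cost at Q = 400: (59,540/400)×386 + (400/2)×20 = $57,456.10 + $4,000.00 = $61,456.10.
Excess = $61,456.10 − $30,319.92 = $31,136.18.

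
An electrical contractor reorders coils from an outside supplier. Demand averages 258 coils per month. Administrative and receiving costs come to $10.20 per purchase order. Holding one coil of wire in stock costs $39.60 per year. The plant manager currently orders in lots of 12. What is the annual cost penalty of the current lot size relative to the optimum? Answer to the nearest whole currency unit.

Annual demand D = 258 × 12 = 3,096.
EOQ = √(2DS/H) = √(2 × 3,096 × 10.2 / 39.6) ≈ 39.94.
Cost at Q* = (D/Q*)S + (Q*/2)H = √(2DSH) ≈ $1,581.48.
Cost at Q = 12: (3,096/12)×10.2 + (12/2)×39.6 = $2,631.60 + $237.60 = $2,869.20.
Excess = $2,869.20 − $1,581.48 = $1,287.72.

Extra cost ≈ $1,288 per year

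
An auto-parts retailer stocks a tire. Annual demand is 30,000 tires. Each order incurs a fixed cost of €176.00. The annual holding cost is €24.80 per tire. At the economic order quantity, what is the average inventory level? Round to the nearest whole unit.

EOQ = √(2DS/H) = √(2 × 30,000 × 176 / 24.8) ≈ 652.54.
Average inventory = Q*/2 ≈ 652.54 / 2 = 326.269.

Average inventory ≈ 326 tires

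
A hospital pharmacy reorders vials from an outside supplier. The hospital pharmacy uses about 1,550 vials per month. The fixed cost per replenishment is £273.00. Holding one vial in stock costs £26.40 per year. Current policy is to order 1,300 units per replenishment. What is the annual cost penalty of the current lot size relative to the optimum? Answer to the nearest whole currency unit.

Annual demand D = 1,550 × 12 = 18,600.
EOQ = √(2DS/H) = √(2 × 18,600 × 273 / 26.4) ≈ 620.23.
Cost at Q* = (D/Q*)S + (Q*/2)H = √(2DSH) ≈ £16,374.00.
Cost at Q = 1,300: (18,600/1,300)×273 + (1,300/2)×26.4 = £3,906.00 + £17,160.00 = £21,066.00.
Excess = £21,066.00 − £16,374.00 = £4,692.00.

Extra cost ≈ £4,692 per year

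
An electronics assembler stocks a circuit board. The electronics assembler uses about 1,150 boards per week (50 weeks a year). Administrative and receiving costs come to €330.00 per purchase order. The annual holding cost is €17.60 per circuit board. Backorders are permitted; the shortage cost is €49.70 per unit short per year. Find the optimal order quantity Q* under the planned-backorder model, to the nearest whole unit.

Annual demand D = 1,150 × 50 = 57,500.
With planned backorders, Q* = √(2DS/H) · √((H+B)/B).
√(2DS/H) = √(2 × 57,500 × 330 / 17.6) = 1468.418.
√((H+B)/B) = √((17.6+49.7)/49.7) = 1.1637.
Q* ≈ 1708.751.

Q* ≈ 1,709 boards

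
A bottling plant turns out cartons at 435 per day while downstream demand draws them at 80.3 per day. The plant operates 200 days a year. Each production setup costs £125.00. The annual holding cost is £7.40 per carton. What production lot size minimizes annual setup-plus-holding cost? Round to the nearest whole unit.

Annual demand D = 80.3 × 200 = 16,060.
Production build-up factor (1 − d/p) = 1 − 80.3/435 = 0.8154.
Q* = √(2DS / (H(1 − d/p))) = √(2 × 16,060 × 125 / (7.4 × 0.8154)).
= √(4,015,000 / 6.034) ≈ 815.720.

Q* ≈ 816 cartons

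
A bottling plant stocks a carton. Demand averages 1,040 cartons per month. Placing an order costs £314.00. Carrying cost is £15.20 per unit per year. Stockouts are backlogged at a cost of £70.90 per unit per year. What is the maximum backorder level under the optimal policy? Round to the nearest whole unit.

Annual demand D = 1,040 × 12 = 12,480.
With planned backorders, Q* = √(2DS/H) · √((H+B)/B).
√(2DS/H) = √(2 × 12,480 × 314 / 15.2) = 718.068.
√((H+B)/B) = √((15.2+70.9)/70.9) = 1.1020.
Q* ≈ 791.305.
S* = Q* · H/(H+B) = 791.305 × 15.2/86.1 ≈ 139.696.

S* ≈ 140 cartons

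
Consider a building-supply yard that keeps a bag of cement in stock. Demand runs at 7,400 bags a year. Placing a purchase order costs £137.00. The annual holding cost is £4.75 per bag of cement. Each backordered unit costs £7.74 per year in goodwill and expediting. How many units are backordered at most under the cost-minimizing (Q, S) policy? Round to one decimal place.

With planned backorders, Q* = √(2DS/H) · √((H+B)/B).
√(2DS/H) = √(2 × 7,400 × 137 / 4.75) = 653.348.
√((H+B)/B) = √((4.75+7.74)/7.74) = 1.2703.
Q* ≈ 829.956.
S* = Q* · H/(H+B) = 829.956 × 4.75/12.49 ≈ 315.636.

S* ≈ 315.6 bags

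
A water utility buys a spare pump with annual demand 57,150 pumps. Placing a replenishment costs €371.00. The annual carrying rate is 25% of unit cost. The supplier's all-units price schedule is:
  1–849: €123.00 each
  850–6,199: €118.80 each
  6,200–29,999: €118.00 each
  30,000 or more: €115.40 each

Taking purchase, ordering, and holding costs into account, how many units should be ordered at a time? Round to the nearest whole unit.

Q* ≈ 1,195 pumps

Holding cost per unit per year at price C is H = 0.25·C.
For each price level, check whether its EOQ is feasible; otherwise the best quantity at that price is the breakpoint.
Tier 1 (€123.00): EOQ = 1174.3 exceeds tier's upper bound 849, so this tier is dominated.
EOQ at €118.80 = 1194.9 (feasible in tier 2): TC = 57,150×€118.80 + (57,150/1194.9)×371 + (1194.9/2)×0.25×€118.80 = €6,824,908.55.
EOQ at €118.00 = 1198.9 < 6200, so use break Q=6200: TC = 57,150×€118.00 + (57,150/6200.0)×371 + (6200.0/2)×0.25×€118.00 = €6,838,569.78.
EOQ at €115.40 = 1212.4 < 30000, so use break Q=30000: TC = 57,150×€115.40 + (57,150/30000.0)×371 + (30000.0/2)×0.25×€115.40 = €7,028,566.75.
Lowest total cost is €6,824,908.55 at Q = 1194.9.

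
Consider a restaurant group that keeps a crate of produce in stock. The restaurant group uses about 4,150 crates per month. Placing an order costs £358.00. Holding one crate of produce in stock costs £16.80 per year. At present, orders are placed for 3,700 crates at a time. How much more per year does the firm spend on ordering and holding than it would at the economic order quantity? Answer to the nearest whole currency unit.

Extra cost ≈ £11,423 per year

Annual demand D = 4,150 × 12 = 49,800.
EOQ = √(2DS/H) = √(2 × 49,800 × 358 / 16.8) ≈ 1456.86.
Cost at Q* = (D/Q*)S + (Q*/2)H = √(2DSH) ≈ £24,475.18.
Cost at Q = 3,700: (49,800/3,700)×358 + (3,700/2)×16.8 = £4,818.49 + £31,080.00 = £35,898.49.
Excess = £35,898.49 − £24,475.18 = £11,423.31.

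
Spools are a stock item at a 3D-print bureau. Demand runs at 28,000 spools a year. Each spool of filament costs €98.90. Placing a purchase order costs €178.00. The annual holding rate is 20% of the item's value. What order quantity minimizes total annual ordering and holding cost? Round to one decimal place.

Holding cost H = 0.20 × €98.90 = €19.7800 per unit per year.
EOQ = √(2DS / H) = √(2 × 28,000 × 178 / 19.78).
= √(9,968,000 / 19.78) = √503,943.3771 ≈ 709.890.

Q* ≈ 709.9 spools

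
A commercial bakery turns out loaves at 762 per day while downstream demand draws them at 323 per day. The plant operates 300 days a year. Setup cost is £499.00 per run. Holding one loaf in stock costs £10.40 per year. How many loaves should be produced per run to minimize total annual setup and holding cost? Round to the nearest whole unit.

Q* ≈ 4,017 loaves

Annual demand D = 323 × 300 = 96,900.
Production build-up factor (1 − d/p) = 1 − 323/762 = 0.5761.
Q* = √(2DS / (H(1 − d/p))) = √(2 × 96,900 × 499 / (10.4 × 0.5761)).
= √(96,706,200 / 5.9916) ≈ 4017.498.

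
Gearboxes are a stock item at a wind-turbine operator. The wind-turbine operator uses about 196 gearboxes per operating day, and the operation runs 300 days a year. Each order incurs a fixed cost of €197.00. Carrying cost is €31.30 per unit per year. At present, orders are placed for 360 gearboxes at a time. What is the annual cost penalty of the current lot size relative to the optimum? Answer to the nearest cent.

Annual demand D = 196 × 300 = 58,800.
EOQ = √(2DS/H) = √(2 × 58,800 × 197 / 31.3) ≈ 860.33.
Cost at Q* = (D/Q*)S + (Q*/2)H = √(2DSH) ≈ €26,928.30.
Cost at Q = 360: (58,800/360)×197 + (360/2)×31.3 = €32,176.67 + €5,634.00 = €37,810.67.
Excess = €37,810.67 − €26,928.30 = €10,882.37.

Extra cost ≈ €10,882.37 per year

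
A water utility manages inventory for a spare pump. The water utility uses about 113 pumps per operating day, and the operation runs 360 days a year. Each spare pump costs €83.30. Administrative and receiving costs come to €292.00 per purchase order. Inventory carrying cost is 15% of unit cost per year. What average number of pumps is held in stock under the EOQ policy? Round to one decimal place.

Average inventory ≈ 689.4 pumps

Annual demand D = 113 × 360 = 40,680.
Holding cost H = 0.15 × €83.30 = €12.4950 per unit per year.
The optimal lot size = √(2DS/H) = √(2 × 40,680 × 292 / 12.495) ≈ 1378.89.
Average inventory = Q*/2 ≈ 1378.89 / 2 = 689.444.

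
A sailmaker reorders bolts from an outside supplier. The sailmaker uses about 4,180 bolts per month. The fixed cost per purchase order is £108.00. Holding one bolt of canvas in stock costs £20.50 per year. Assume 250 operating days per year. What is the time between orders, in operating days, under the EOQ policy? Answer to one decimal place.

Annual demand D = 4,180 × 12 = 50,160.
EOQ = √(2DS/H) = √(2 × 50,160 × 108 / 20.5) ≈ 726.99.
Cycle time = Q*/D × 250 = 726.99 / 50,160 × 250 ≈ 3.623 days.

T ≈ 3.6 days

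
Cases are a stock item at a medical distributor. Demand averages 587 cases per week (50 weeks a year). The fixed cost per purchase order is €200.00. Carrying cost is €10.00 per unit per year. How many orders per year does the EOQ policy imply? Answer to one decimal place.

N ≈ 27.1 orders per year

Annual demand D = 587 × 50 = 29,350.
Q* = √(2DS/H) = √(2 × 29,350 × 200 / 10) ≈ 1083.51.
Orders per year = D / Q* = 29,350 / 1083.51 ≈ 27.088.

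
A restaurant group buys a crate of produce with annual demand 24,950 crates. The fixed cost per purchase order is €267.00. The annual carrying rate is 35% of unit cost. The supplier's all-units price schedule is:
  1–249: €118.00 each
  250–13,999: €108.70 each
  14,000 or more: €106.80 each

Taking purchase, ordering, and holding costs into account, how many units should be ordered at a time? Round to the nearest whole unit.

Q* ≈ 592 crates

Holding cost per unit per year at price C is H = 0.35·C.
Evaluate total cost at each tier's feasible EOQ or, if the EOQ is below the tier, at the tier's minimum quantity.
Tier 1 (€118.00): EOQ = 568.0 exceeds tier's upper bound 249, so this tier is dominated.
EOQ at €108.70 = 591.8 (feasible in tier 2): TC = 24,950×€108.70 + (24,950/591.8)×267 + (591.8/2)×0.35×€108.70 = €2,734,579.11.
EOQ at €106.80 = 597.0 < 14000, so use break Q=14000: TC = 24,950×€106.80 + (24,950/14000.0)×267 + (14000.0/2)×0.35×€106.80 = €2,926,795.83.
Lowest total cost is €2,734,579.11 at Q = 591.8.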